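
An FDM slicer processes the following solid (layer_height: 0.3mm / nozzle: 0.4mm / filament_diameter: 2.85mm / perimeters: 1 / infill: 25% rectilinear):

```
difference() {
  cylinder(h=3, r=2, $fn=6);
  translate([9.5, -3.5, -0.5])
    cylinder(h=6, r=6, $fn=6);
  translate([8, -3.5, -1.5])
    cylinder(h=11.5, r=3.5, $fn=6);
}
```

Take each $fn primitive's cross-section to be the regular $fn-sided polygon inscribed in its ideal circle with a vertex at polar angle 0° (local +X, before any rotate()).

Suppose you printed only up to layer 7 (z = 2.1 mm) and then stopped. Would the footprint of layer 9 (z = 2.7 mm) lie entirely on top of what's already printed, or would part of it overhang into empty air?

entirely on top

Compare the two slices. At z = 2.1: the r=2 cylinder gives a regular 6-gon of circumradius 2 (constant along its height) (area = (6/2)·2.000²·sin(360°/6) = 10.39 mm²); the r=6 cylinder at (9.5, -3.5) gives a regular 6-gon of circumradius 6 (constant along its height) (area = (6/2)·6.000²·sin(360°/6) = 93.53 mm²); the r=3.5 cylinder at (8, -3.5) gives a regular 6-gon of circumradius 3.5 (constant along its height) (area = (6/2)·3.500²·sin(360°/6) = 31.83 mm²); Subtracting the remaining from the first: starting from the r=2 cylinder (10.39 mm²), the r=6 cylinder at (9.5, -3.5) misses the remaining region (no effect); the r=3.5 cylinder at (8, -3.5) misses the remaining region (no effect) — area = 10.39 mm². At z = 2.7: the r=2 cylinder contributes a regular 6-gon of circumradius 2 (area = (6/2)·2.000²·sin(360°/6) = 10.39 mm²); the r=6 cylinder at (9.5, -3.5) gives a regular 6-gon of circumradius 6 (constant along its height) (area = (6/2)·6.000²·sin(360°/6) = 93.53 mm²); the r=3.5 cylinder at (8, -3.5) gives a regular 6-gon of circumradius 3.5 (constant along its height) (area = (6/2)·3.500²·sin(360°/6) = 31.83 mm²); After the difference (first − rest): starting from the r=2 cylinder (10.39 mm²), the r=6 cylinder at (9.5, -3.5) misses the remaining region (no effect); the r=3.5 cylinder at (8, -3.5) misses the remaining region (no effect) — area = 10.39 mm². Checking containment: the cross-section at z = 2.7 is a subset of the cross-section at z = 2.1.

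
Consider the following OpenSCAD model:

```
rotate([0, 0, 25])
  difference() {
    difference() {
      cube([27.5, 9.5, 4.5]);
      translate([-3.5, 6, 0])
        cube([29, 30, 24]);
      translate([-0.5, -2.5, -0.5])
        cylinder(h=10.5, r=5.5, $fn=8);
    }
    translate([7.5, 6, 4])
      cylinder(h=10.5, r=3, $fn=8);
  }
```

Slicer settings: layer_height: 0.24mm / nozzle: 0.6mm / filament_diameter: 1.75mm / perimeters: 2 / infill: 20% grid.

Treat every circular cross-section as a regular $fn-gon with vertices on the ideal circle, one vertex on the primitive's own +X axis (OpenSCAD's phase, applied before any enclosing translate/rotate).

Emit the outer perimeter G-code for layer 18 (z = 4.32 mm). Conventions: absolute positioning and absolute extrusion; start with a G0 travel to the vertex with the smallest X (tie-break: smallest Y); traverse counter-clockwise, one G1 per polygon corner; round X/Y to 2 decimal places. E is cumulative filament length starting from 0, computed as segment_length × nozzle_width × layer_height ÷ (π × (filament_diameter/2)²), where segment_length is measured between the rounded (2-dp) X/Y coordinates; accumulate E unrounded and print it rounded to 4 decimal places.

G0 X-2.54 Y5.44 Z4.32
G1 X-1.18 Y2.53 E0.1923
G1 X2.48 Y2.69 E0.4116
G1 X3.59 Y1.68 E0.5015
G1 X24.92 Y11.62 E1.9103
G1 X20.91 Y20.23 E2.4789
G1 X19.10 Y19.39 E2.5984
G1 X20.58 Y16.21 E2.8084
G1 X6.98 Y9.88 E3.7065
G1 X7.08 Y7.58 E3.8443
G1 X5.53 Y5.89 E3.9816
G1 X3.24 Y5.79 E4.1188
G1 X1.54 Y7.34 E4.2566
G1 X-2.54 Y5.44 E4.5260

At z = 4.32 mm: the cube (footprint 27.5×9.5) is included at this height; the cube at (-3.5, 6) (footprint 29×30) is included at this height; the cylinder at (-0.5, -2.5): section is a regular 8-gon, circumradius r=5.5; After the difference (first − rest): starting from the 27.5×9.5 cube, the 29×30 cube at (-3.5, 6) partially overlaps it — only the 89.25 mm² overlap (of its 870.00 mm²) is removed, clipping the outline; the r=5.5 cylinder at (-0.5, -2.5) partially overlaps it — only the 7.49 mm² overlap (of its 85.56 mm²) is removed, clipping the outline — 1 connected region; the cylinder at (7.5, 6): section is a regular 8-gon, circumradius r=3; After the difference (first − rest): starting from that combined region, the r=3 cylinder at (7.5, 6) partially overlaps it — only the 12.73 mm² overlap (of its 25.46 mm²) is removed, clipping the outline — 1 connected region; (rotated 25° about Z; rotation is an isometry so areas/perimeters/island counts are preserved). The outline is a single polygon with 13 vertices. Extrusion per mm of travel: 0.6 × 0.24 / (π × 0.875²) = 0.059868. Accumulating E over each segment gives final E = 4.5260.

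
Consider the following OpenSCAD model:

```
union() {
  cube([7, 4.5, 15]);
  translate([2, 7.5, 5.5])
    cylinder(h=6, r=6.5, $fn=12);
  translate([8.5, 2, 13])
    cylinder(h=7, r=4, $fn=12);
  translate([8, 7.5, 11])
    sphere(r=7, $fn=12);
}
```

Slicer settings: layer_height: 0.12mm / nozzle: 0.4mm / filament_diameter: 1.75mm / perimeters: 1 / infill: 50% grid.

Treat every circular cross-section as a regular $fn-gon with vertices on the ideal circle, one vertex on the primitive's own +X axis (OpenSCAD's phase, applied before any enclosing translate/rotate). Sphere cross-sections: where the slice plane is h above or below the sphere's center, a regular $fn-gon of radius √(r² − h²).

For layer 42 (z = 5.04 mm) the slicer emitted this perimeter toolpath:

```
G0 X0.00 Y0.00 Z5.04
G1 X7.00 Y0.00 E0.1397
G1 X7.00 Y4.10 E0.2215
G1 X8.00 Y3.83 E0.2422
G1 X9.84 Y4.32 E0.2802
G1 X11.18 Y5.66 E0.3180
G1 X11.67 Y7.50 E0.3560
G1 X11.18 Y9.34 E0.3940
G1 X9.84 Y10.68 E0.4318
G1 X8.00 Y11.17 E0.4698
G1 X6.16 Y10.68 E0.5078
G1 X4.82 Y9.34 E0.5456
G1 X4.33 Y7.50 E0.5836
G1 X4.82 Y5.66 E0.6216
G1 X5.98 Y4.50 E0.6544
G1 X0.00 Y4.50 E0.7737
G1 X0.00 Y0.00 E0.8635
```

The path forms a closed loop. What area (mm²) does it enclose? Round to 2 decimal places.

71.70 mm²

Apply the shoelace formula to the sequence of (X, Y) vertices; enclosed area = 71.70 mm².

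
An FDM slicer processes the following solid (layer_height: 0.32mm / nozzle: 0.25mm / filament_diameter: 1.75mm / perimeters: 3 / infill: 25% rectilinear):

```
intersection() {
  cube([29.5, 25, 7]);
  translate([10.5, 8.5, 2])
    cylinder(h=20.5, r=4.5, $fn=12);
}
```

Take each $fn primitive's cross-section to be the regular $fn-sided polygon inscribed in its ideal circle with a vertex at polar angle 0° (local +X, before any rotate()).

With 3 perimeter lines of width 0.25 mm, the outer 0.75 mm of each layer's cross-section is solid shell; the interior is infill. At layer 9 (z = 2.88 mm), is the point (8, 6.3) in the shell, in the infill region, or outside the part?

At z = 2.88 mm: the 29.5×25 cube contributes its full rectangle; the r=4.5 cylinder at (10.5, 8.5) contributes a regular 12-gon of circumradius 4.5; After intersecting: the r=4.5 cylinder at (10.5, 8.5) lies inside the 29.5×25 cube, so the common part is the r=4.5 cylinder at (10.5, 8.5) itself — 1 connected region. Overall, the cross-section is a single solid region. The nearest boundary edge runs (8.25, 4.60)→(6.60, 6.25); distance from the point to it = 1.02 mm. The point is inside the cross-section and 1.02 mm from the nearest boundary — more than the 0.75 mm shell width (3 × 0.25), so it's in the infill interior.

infill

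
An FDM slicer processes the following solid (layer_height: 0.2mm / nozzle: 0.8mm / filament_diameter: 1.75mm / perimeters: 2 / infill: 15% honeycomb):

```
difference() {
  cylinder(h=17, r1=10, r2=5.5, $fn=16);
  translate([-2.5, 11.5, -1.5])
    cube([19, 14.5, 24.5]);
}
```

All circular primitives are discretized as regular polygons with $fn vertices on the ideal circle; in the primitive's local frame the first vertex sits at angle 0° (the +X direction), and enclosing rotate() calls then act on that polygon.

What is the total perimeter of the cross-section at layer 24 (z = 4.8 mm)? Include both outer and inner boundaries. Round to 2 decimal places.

54.50 mm

At z = 4.8 mm: the cone (r1=10→r2=5.5) has section circumradius 8.729 here — a regular 16-gon (perimeter = 2·16·8.729·sin(180°/16) = 54.50 mm); the cube at (-2.5, 11.5) (footprint 19×14.5) is included at this height (perimeter 67.00 mm); After the difference (first − rest): starting from the cone, the 19×14.5 cube at (-2.5, 11.5) misses the remaining region (no effect) — boundary = 54.50 mm. Overall, the cross-section is a single solid region. Total boundary length (outer) = 54.50 mm.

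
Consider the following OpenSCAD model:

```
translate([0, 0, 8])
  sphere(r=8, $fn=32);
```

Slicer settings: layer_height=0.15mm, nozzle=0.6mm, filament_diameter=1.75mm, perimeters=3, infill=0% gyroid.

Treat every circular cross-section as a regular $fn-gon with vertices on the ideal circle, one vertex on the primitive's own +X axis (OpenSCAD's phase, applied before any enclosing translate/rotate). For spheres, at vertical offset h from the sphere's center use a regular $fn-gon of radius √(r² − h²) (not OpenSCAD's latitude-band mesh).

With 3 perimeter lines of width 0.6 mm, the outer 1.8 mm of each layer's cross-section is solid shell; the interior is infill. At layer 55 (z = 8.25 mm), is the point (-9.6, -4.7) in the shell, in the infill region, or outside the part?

At z = 8.25 mm: the r=8 sphere contributes a regular 32-gon of circumradius √(8²−0.25²) = 7.996. Overall, the cross-section is a single solid region. The nearest boundary edge runs (-7.39, -3.06)→(-6.65, -4.44); distance from the point to it = 2.72 mm. The point is not inside any of the regions above, so it lies outside the cross-section (2.72 mm from the nearest boundary).

outside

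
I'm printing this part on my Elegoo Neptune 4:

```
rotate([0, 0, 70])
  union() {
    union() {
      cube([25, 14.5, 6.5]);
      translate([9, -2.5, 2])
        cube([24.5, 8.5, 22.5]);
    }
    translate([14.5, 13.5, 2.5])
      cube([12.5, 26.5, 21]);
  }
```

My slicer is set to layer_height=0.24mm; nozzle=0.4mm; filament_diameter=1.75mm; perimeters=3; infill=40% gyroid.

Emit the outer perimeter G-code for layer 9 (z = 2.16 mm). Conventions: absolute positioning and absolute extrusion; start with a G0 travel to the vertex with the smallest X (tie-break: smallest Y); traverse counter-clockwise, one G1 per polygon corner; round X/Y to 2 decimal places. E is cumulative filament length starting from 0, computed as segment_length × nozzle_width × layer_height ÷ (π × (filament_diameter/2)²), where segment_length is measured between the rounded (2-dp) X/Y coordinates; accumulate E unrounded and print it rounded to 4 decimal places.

G0 X-13.63 Y4.96 Z2.16
G1 X0.00 Y0.00 E0.5789
G1 X3.08 Y8.46 E0.9382
G1 X5.43 Y7.60 E1.0381
G1 X13.81 Y30.62 E2.0159
G1 X5.82 Y33.53 E2.3553
G1 X2.91 Y25.54 E2.6947
G1 X-5.08 Y28.45 E3.0341
G1 X-13.63 Y4.96 E4.0318

At z = 2.16 mm: the cube is present — its section is the full 25×14.5 rectangle; the 24.5×8.5 cube at (9, -2.5) contributes its full rectangle; Taking the union: the regions partially overlap (shared area 96.00 mm²), so overlapping operands fuse into one piece — 1 connected region; the cube at (14.5, 13.5) is not intersected at this z (z outside [2.5, 23.5]); Combining (union): only the result so far is present, so the union is just that shape — 1 connected region; (rotated 70° about Z; rotation is an isometry so areas/perimeters/island counts are preserved). The outline is a single polygon with 8 vertices. Extrusion per mm of travel: 0.4 × 0.24 / (π × 0.875²) = 0.039912. Accumulating E over each segment gives final E = 4.0318.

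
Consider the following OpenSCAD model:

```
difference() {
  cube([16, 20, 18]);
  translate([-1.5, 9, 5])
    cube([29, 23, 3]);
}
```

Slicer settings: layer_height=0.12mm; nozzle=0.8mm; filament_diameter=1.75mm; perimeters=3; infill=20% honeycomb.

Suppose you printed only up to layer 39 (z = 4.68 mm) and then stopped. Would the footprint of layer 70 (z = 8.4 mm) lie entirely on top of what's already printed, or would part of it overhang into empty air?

Compare the two slices. At z = 4.68: the cube (footprint 16×20) is included at this height (area 320.00 mm²); the cube at (-1.5, 9) is not intersected at this z (z outside [5, 8]); Subtracting the remaining from the first: none of the subtracted shapes is present at this height, so the 16×20 cube is unchanged — area = 320.00 mm². At z = 8.4: the cube (footprint 16×20) is included at this height (area 320.00 mm²); the cube at (-1.5, 9) does not reach this height (z outside [5, 8]); After the difference (first − rest): none of the subtracted shapes is present at this height, so the 16×20 cube is unchanged — area = 320.00 mm². Checking containment: the cross-section at z = 8.4 is a subset of the cross-section at z = 4.68.

entirely on top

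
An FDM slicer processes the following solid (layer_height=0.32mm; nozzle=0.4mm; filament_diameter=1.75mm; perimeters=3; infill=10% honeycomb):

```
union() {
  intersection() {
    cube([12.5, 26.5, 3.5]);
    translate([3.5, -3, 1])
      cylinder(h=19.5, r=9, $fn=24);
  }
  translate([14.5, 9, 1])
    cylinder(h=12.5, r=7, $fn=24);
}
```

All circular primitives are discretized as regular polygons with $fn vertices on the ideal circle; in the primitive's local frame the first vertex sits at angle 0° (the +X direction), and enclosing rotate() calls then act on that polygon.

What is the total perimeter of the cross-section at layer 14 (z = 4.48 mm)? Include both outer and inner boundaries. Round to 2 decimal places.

At z = 4.48 mm: the cube is not intersected at this z (z outside [0, 3.5]); the r=9 cylinder at (3.5, -3) gives a regular 24-gon of circumradius 9 (constant along its height) (perimeter = 2·24·9.000·sin(180°/24) = 56.39 mm); Keeping only the common overlap: at least one operand is absent at this height, so nothing remains; the r=7 cylinder at (14.5, 9) gives a regular 24-gon of circumradius 7 (constant along its height) (perimeter = 2·24·7.000·sin(180°/24) = 43.86 mm); Taking the union: only the r=7 cylinder at (14.5, 9) is present, so the union is just that shape — boundary = 43.86 mm. Overall, the cross-section is a single solid region. Total boundary length (outer) = 43.86 mm.

43.86 mm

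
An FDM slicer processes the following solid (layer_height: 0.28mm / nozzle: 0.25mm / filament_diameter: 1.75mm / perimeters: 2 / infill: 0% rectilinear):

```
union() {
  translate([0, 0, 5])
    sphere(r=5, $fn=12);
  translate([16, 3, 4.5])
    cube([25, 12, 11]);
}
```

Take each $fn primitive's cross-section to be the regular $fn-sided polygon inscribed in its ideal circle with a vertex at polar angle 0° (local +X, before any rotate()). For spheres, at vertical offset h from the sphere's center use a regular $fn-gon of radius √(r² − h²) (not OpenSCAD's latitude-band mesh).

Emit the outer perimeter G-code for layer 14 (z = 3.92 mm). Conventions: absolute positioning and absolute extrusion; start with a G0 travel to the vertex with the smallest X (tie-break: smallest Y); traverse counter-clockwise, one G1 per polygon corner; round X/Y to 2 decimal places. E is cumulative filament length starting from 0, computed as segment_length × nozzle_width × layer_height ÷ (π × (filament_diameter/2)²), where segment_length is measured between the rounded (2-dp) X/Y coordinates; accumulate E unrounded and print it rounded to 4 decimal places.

G0 X-4.88 Y0.00 Z3.92
G1 X-4.23 Y-2.44 E0.0735
G1 X-2.44 Y-4.23 E0.1472
G1 X0.00 Y-4.88 E0.2206
G1 X2.44 Y-4.23 E0.2941
G1 X4.23 Y-2.44 E0.3678
G1 X4.88 Y0.00 E0.4413
G1 X4.23 Y2.44 E0.5148
G1 X2.44 Y4.23 E0.5884
G1 X0.00 Y4.88 E0.6619
G1 X-2.44 Y4.23 E0.7354
G1 X-4.23 Y2.44 E0.8091
G1 X-4.88 Y0.00 E0.8826

At z = 3.92 mm: the r=5 sphere slices to a regular 12-gon of circumradius 4.882 (√(r²−h²) with h=1.08 from center); the cube at (16, 3) is not intersected at this z (z outside [4.5, 15.5]); Combining (union): only the r=5 sphere is present, so the union is just that shape — 1 connected region. The outline is a single polygon with 12 vertices. Extrusion per mm of travel: 0.25 × 0.28 / (π × 0.875²) = 0.029103. Accumulating E over each segment gives final E = 0.8826.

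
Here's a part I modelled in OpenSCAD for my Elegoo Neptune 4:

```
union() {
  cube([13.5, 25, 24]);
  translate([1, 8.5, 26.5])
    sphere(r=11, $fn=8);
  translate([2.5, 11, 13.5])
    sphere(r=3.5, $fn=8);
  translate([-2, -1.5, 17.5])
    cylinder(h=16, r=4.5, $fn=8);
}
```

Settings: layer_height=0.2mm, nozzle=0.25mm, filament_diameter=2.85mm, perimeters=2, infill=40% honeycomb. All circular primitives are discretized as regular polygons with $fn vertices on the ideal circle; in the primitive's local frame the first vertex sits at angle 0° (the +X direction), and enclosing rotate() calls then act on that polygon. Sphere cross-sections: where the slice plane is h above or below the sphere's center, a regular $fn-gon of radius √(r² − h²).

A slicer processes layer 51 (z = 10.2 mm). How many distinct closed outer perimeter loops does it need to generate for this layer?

At z = 10.2 mm: the 13.5×25 cube contributes its full rectangle; the sphere at (1, 8.5) is absent (|z−center|=16.300 > r=11); the r=3.5 sphere at (2.5, 11) contributes a regular 8-gon of circumradius √(3.5²−3.3²) = 1.166; the cylinder at (-2, -1.5) is not intersected at this z (z outside [17.5, 33.5]); Merging all regions: the r=3.5 sphere at (2.5, 11) lies entirely inside the 13.5×25 cube, so the union is just the 13.5×25 cube — 1 connected region. The result has 1 disconnected region.

1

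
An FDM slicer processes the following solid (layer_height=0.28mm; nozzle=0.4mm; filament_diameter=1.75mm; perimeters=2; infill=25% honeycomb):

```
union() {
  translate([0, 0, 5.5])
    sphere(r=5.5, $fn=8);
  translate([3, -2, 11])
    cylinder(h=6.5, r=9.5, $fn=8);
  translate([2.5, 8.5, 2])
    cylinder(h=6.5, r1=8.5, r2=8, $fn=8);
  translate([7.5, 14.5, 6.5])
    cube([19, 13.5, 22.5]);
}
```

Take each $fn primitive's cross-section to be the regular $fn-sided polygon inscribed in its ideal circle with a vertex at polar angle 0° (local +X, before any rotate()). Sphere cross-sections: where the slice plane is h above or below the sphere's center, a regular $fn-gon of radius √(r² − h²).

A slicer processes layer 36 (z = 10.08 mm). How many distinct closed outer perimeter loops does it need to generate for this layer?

At z = 10.08 mm: the r=5.5 sphere slices to a regular 8-gon of circumradius 3.045 (√(r²−h²) with h=4.58 from center); the cylinder at (3, -2) is not intersected at this z (z outside [11, 17.5]); the cone at (2.5, 8.5) does not reach this height (z outside [2, 8.5]); the 19×13.5 cube at (7.5, 14.5) contributes its full rectangle; Taking the union: the 2 present regions are separate (no shared area or edge), so areas and boundary lengths simply add and each stays a separate island — 2 connected regions. The result has 2 disconnected regions.

2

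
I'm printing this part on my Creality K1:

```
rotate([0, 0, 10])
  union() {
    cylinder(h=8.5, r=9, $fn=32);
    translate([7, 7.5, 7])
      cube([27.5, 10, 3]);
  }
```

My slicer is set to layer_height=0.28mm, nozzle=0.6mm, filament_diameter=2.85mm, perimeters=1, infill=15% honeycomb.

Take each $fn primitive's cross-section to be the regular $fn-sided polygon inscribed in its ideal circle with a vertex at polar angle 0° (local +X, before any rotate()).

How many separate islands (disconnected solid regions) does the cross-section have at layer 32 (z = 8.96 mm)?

At z = 8.96 mm: the cylinder is absent (z outside [0, 8.5]); the cube at (7, 7.5) is present — its section is the full 27.5×10 rectangle; Merging all regions: only the 27.5×10 cube at (7, 7.5) is present, so the union is just that shape — 1 connected region; (rotated 10° about Z; rotation is an isometry so areas/perimeters/island counts are preserved). Overall, the cross-section is a single solid region. Island count = 1.

1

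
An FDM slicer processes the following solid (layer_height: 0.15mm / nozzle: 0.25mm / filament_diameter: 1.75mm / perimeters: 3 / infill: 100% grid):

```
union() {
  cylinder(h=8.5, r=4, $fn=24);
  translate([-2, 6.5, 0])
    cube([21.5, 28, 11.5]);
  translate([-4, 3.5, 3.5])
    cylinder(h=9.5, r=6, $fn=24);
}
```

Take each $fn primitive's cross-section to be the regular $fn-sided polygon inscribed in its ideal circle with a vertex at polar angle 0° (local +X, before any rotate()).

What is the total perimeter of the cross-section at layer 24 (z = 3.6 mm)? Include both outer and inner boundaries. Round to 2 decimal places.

132.18 mm

At z = 3.6 mm: the cylinder: section is a regular 24-gon, circumradius r=4 (perimeter = 2·24·4.000·sin(180°/24) = 25.06 mm); the cube at (-2, 6.5) (footprint 21.5×28) is included at this height (perimeter 99.00 mm); the r=6 cylinder at (-4, 3.5) contributes a regular 24-gon of circumradius 6 (perimeter = 2·24·6.000·sin(180°/24) = 37.59 mm); Taking the union: the regions partially overlap (shared area 31.41 mm²), so the edge portions inside another operand are dropped and the merged outline is re-measured after clipping — boundary = 132.18 mm. Overall, the cross-section is a single solid region. Total boundary length (outer) = 132.18 mm.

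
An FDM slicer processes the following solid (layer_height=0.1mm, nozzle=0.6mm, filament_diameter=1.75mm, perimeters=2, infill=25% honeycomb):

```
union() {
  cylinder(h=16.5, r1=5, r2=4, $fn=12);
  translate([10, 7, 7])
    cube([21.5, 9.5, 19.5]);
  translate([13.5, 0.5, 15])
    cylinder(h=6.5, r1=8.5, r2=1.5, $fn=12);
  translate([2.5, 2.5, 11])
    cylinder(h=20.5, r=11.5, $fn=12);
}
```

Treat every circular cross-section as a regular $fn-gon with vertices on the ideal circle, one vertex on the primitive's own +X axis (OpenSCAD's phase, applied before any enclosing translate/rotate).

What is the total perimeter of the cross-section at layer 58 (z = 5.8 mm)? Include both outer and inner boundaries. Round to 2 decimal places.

At z = 5.8 mm: the cone: at t=0.352 of its height the radius interpolates to r₁+(r₂−r₁)t = 4.648, giving a regular 12-gon of that circumradius (perimeter = 2·12·4.648·sin(180°/12) = 28.87 mm); the cube at (10, 7) does not reach this height (z outside [7, 26.5]); the cone at (13.5, 0.5) does not reach this height (z outside [15, 21.5]); the cylinder at (2.5, 2.5) is absent (z outside [11, 31.5]); Merging all regions: only the cone is present, so the union is just that shape — boundary = 28.87 mm. Overall, the cross-section is a single solid region. Total boundary length (outer) = 28.87 mm.

28.87 mm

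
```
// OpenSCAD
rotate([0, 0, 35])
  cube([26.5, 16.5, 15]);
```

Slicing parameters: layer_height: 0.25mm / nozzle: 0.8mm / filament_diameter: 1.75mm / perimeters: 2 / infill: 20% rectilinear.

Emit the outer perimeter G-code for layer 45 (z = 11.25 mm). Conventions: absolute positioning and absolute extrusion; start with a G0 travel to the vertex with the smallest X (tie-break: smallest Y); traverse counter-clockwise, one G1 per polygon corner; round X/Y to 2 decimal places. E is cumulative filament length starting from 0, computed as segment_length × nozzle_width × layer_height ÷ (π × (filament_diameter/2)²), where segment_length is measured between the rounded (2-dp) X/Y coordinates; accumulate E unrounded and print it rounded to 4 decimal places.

At z = 11.25 mm: the cube (footprint 26.5×16.5) is included at this height; (whole slice rotated 35° about Z — lengths, areas and connectivity unchanged). The outline is a single polygon with 4 vertices. Extrusion per mm of travel: 0.8 × 0.25 / (π × 0.875²) = 0.083150. Accumulating E over each segment gives final E = 7.1512.

G0 X-9.46 Y13.52 Z11.25
G1 X0.00 Y0.00 E1.3721
G1 X21.71 Y15.20 E3.5757
G1 X12.24 Y28.72 E4.9483
G1 X-9.46 Y13.52 E7.1512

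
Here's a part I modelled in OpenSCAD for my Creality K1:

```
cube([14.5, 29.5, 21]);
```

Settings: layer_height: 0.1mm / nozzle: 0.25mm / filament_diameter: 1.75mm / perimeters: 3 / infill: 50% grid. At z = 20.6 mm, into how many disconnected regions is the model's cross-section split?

At z = 20.6 mm: the 14.5×29.5 cube contributes its full rectangle. The result has 1 disconnected region.

1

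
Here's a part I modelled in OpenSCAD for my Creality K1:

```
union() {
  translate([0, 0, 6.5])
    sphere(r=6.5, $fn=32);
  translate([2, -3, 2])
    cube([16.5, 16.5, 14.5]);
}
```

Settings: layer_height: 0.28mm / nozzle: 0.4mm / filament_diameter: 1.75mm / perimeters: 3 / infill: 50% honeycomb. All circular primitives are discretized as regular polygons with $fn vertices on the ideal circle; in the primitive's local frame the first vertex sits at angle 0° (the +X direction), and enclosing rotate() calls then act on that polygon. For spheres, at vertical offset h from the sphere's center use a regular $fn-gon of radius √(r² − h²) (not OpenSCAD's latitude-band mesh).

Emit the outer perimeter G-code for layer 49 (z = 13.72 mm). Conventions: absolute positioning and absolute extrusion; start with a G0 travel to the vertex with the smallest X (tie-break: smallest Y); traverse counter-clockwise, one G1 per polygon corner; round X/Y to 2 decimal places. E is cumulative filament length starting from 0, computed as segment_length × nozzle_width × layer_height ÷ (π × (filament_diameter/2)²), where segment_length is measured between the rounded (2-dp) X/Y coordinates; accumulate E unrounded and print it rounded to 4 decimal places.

G0 X2.00 Y-3.00 Z13.72
G1 X18.50 Y-3.00 E0.7683
G1 X18.50 Y13.50 E1.5366
G1 X2.00 Y13.50 E2.3049
G1 X2.00 Y-3.00 E3.0732

At z = 13.72 mm: the sphere is absent (|z−center|=7.220 > r=6.5); the cube at (2, -3) is present — its section is the full 16.5×16.5 rectangle; Taking the union: only the 16.5×16.5 cube at (2, -3) is present, so the union is just that shape — 1 connected region. The outline is a single polygon with 4 vertices. Extrusion per mm of travel: 0.4 × 0.28 / (π × 0.875²) = 0.046564. Accumulating E over each segment gives final E = 3.0732.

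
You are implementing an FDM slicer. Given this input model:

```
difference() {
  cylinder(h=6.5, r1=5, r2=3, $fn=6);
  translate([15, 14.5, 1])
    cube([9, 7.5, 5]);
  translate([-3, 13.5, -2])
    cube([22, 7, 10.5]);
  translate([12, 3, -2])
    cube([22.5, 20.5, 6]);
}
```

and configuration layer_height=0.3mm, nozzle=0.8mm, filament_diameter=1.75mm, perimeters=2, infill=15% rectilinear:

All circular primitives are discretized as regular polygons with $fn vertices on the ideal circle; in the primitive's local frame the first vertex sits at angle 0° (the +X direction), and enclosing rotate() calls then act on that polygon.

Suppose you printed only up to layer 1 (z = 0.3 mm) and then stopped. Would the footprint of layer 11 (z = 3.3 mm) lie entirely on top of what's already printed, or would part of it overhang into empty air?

Compare the two slices. At z = 0.3: the cone contributes a regular 6-gon of circumradius 4.908 (interpolated between r1=5 and r2=3 at t=0.046) (area = (6/2)·4.908²·sin(360°/6) = 62.58 mm²); the cube at (15, 14.5) does not reach this height (z outside [1, 6]); the 22×7 cube at (-3, 13.5) contributes its full rectangle (area 154.00 mm²); the cube at (12, 3) is present — its section is the full 22.5×20.5 rectangle (area 461.25 mm²); After the difference (first − rest): starting from the cone (62.58 mm²), the 22×7 cube at (-3, 13.5) misses the remaining region (no effect); the 22.5×20.5 cube at (12, 3) misses the remaining region (no effect) — area = 62.58 mm². At z = 3.3: the cone (r1=5→r2=3) has section circumradius 3.985 here — a regular 6-gon (area = (6/2)·3.985²·sin(360°/6) = 41.25 mm²); the cube at (15, 14.5) is present — its section is the full 9×7.5 rectangle (area 67.50 mm²); the cube at (-3, 13.5) (footprint 22×7) is included at this height (area 154.00 mm²); the 22.5×20.5 cube at (12, 3) contributes its full rectangle (area 461.25 mm²); Taking the first minus the rest: starting from the cone (41.25 mm²), the 9×7.5 cube at (15, 14.5) misses the remaining region (no effect); the 22×7 cube at (-3, 13.5) misses the remaining region (no effect); the 22.5×20.5 cube at (12, 3) misses the remaining region (no effect) — area = 41.25 mm². Checking containment: the cross-section at z = 3.3 is a subset of the cross-section at z = 0.3.

entirely on top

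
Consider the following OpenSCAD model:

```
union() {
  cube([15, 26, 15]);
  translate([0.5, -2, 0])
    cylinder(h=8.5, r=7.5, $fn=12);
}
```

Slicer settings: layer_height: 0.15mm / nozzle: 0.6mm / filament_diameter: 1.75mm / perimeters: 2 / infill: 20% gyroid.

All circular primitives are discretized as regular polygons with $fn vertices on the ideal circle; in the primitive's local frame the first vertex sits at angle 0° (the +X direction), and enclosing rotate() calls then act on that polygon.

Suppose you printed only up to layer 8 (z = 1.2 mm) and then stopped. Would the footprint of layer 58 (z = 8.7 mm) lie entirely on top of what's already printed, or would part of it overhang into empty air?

Compare the two slices. At z = 1.2: the 15×26 cube contributes its full rectangle (area 390.00 mm²); the cylinder at (0.5, -2): section is a regular 12-gon, circumradius r=7.5 (area = (12/2)·7.500²·sin(360°/12) = 168.75 mm²); Combining (union): the regions partially overlap — summed areas 558.75 mm² minus the doubly-counted overlap 30.44 mm² gives 528.31 mm² — area = 528.31 mm². At z = 8.7: the 15×26 cube contributes its full rectangle (area 390.00 mm²); the cylinder at (0.5, -2) is absent (z outside [0, 8.5]); Combining (union): only the 15×26 cube is present, so the union is just that shape — area = 390.00 mm². Checking containment: the cross-section at z = 8.7 is a subset of the cross-section at z = 1.2.

entirely on top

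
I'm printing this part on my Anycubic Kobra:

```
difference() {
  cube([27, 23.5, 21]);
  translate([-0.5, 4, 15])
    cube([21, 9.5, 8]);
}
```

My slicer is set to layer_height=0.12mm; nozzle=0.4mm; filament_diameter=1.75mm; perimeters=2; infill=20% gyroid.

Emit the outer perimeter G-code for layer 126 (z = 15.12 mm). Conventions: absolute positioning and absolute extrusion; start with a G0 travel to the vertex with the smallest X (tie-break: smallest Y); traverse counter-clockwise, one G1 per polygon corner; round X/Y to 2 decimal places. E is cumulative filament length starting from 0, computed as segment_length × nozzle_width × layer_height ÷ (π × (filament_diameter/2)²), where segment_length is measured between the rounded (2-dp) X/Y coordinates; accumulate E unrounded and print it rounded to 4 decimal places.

G0 X0.00 Y0.00 Z15.12
G1 X27.00 Y0.00 E0.5388
G1 X27.00 Y23.50 E1.0078
G1 X0.00 Y23.50 E1.5466
G1 X0.00 Y13.50 E1.7462
G1 X20.50 Y13.50 E2.1553
G1 X20.50 Y4.00 E2.3448
G1 X0.00 Y4.00 E2.7539
G1 X0.00 Y0.00 E2.8338

At z = 15.12 mm: the cube is present — its section is the full 27×23.5 rectangle; the 21×9.5 cube at (-0.5, 4) contributes its full rectangle; Subtracting the remaining from the first: starting from the 27×23.5 cube, the 21×9.5 cube at (-0.5, 4) partially overlaps it — only the 194.75 mm² overlap (of its 199.50 mm²) is removed, clipping the outline — 1 connected region. The outline is a single polygon with 8 vertices. Extrusion per mm of travel: 0.4 × 0.12 / (π × 0.875²) = 0.019956. Accumulating E over each segment gives final E = 2.8338.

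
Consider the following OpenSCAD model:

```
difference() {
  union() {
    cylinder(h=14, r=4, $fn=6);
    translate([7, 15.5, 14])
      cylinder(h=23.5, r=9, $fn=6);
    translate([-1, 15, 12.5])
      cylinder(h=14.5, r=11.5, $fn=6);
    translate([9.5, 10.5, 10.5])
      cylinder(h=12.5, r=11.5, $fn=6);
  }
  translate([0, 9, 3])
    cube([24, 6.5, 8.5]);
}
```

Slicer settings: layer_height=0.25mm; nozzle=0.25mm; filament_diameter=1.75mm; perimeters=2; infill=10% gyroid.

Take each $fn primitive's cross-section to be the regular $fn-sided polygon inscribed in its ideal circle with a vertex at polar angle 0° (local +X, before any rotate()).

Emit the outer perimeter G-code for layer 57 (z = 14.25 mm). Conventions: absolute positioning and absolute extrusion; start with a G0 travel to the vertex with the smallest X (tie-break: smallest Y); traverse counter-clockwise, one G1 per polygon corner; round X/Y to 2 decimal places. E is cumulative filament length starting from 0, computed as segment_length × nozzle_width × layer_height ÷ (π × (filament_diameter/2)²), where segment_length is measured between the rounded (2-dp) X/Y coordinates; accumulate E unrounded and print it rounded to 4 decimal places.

At z = 14.25 mm: the cylinder is not intersected at this z (z outside [0, 14]); the r=9 cylinder at (7, 15.5) contributes a regular 6-gon of circumradius 9; the r=11.5 cylinder at (-1, 15) contributes a regular 6-gon of circumradius 11.5; the r=11.5 cylinder at (9.5, 10.5) contributes a regular 6-gon of circumradius 11.5; Taking the union: the regions partially overlap (shared area 312.29 mm²), so overlapping operands fuse into one piece — 1 connected region; the cube at (0, 9) is absent (z outside [3, 11.5]); Subtracting the remaining from the first: none of the subtracted shapes is present at this height, so the result so far is unchanged — 1 connected region. The outline is a single polygon with 12 vertices. Extrusion per mm of travel: 0.25 × 0.25 / (π × 0.875²) = 0.025984. Accumulating E over each segment gives final E = 2.4736.

G0 X-12.50 Y15.00 Z14.25
G1 X-6.75 Y5.04 E0.2988
G1 X1.15 Y5.04 E0.5041
G1 X3.75 Y0.54 E0.6392
G1 X15.25 Y0.54 E0.9380
G1 X21.00 Y10.50 E1.2368
G1 X15.25 Y20.46 E1.5357
G1 X13.14 Y20.46 E1.5905
G1 X11.50 Y23.29 E1.6755
G1 X5.71 Y23.29 E1.8259
G1 X4.75 Y24.96 E1.8760
G1 X-6.75 Y24.96 E2.1748
G1 X-12.50 Y15.00 E2.4736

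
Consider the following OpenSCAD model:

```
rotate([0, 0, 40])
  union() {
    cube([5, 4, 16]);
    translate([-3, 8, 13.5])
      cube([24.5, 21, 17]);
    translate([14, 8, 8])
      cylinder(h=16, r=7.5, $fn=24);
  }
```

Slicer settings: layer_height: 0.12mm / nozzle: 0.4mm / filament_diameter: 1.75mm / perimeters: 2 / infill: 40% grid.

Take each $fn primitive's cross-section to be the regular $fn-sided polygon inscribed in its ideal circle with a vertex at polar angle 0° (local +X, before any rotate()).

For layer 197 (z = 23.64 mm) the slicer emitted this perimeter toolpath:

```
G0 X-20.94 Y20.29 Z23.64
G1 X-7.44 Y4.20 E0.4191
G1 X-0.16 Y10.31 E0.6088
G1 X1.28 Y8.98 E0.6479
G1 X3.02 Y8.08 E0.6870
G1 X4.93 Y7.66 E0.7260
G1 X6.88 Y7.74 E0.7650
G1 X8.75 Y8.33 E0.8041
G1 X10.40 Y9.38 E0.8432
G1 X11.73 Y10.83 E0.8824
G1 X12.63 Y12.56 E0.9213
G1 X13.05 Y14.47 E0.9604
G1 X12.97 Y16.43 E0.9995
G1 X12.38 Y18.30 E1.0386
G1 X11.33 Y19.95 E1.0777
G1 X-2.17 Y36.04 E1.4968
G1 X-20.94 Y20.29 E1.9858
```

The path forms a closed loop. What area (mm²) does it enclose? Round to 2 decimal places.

601.97 mm²

Apply the shoelace formula to the sequence of (X, Y) vertices; enclosed area = 601.97 mm².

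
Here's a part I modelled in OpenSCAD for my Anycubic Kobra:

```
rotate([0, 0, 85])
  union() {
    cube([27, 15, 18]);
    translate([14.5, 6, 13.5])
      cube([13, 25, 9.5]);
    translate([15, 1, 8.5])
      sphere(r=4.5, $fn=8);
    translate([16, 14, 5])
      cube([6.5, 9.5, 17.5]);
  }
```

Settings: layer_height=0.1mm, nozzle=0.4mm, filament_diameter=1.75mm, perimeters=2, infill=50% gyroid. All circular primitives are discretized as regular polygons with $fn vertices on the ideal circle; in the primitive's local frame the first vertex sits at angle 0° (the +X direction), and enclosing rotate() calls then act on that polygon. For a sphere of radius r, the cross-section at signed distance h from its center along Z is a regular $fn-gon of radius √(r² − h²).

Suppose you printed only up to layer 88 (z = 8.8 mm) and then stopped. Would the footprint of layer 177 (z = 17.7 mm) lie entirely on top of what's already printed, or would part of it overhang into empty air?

Compare the two slices. At z = 8.8: the cube is present — its section is the full 27×15 rectangle (area 405.00 mm²); the cube at (14.5, 6) is not intersected at this z (z outside [13.5, 23]); the r=4.5 sphere at (15, 1) contributes a regular 8-gon of circumradius √(4.5²−0.3²) = 4.490 (area = (8/2)·4.490²·sin(360°/8) = 57.02 mm²); the cube at (16, 14) (footprint 6.5×9.5) is included at this height (area 61.75 mm²); Taking the union: the regions partially overlap — summed areas 523.77 mm² minus the doubly-counted overlap 43.58 mm² gives 480.19 mm² — area = 480.19 mm²; (rotated 85° about Z; rotation is an isometry so areas/perimeters/island counts are preserved). At z = 17.7: the cube (footprint 27×15) is included at this height (area 405.00 mm²); the cube at (14.5, 6) is present — its section is the full 13×25 rectangle (area 325.00 mm²); the sphere at (15, 1) is not intersected at this z (|z−center|=9.200 > r=4.5); the cube at (16, 14) (footprint 6.5×9.5) is included at this height (area 61.75 mm²); Merging all regions: the regions partially overlap — summed areas 791.75 mm² minus the doubly-counted overlap 174.25 mm² gives 617.50 mm² — area = 617.50 mm²; (whole slice rotated 85° about Z — lengths, areas and connectivity unchanged). Checking containment: at z = 17.7 the cross-section extends beyond the z = 8.8 cross-section by about 157.25 mm².

part overhangs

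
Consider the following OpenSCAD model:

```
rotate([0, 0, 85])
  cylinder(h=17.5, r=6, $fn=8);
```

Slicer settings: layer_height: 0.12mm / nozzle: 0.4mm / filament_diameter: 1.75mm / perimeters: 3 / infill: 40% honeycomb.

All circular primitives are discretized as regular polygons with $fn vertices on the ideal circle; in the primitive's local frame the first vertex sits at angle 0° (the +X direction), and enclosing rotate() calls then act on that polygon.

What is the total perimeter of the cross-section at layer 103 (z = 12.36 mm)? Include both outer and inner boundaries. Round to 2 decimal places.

36.74 mm

At z = 12.36 mm: the cylinder: section is a regular 8-gon, circumradius r=6 (perimeter = 2·8·6.000·sin(180°/8) = 36.74 mm); (whole slice rotated 85° about Z — lengths, areas and connectivity unchanged). Overall, the cross-section is a single solid region. Total boundary length (outer) = 36.74 mm.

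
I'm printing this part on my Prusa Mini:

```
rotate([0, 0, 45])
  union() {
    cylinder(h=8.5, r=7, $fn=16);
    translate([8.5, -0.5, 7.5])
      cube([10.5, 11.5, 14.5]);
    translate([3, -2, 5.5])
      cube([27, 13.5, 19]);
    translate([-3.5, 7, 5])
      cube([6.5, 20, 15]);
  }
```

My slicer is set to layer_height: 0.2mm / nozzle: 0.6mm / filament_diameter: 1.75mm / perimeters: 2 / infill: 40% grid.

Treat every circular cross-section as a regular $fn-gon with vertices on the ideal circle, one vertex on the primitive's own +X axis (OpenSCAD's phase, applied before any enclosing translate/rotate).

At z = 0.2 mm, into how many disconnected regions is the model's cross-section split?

1

At z = 0.2 mm: the r=7 cylinder contributes a regular 16-gon of circumradius 7; the cube at (8.5, -0.5) does not reach this height (z outside [7.5, 22]); the cube at (3, -2) does not reach this height (z outside [5.5, 24.5]); the cube at (-3.5, 7) does not reach this height (z outside [5, 20]); Merging all regions: only the r=7 cylinder is present, so the union is just that shape — 1 connected region; (rotated 45° about Z; rotation is an isometry so areas/perimeters/island counts are preserved). The result has 1 disconnected region.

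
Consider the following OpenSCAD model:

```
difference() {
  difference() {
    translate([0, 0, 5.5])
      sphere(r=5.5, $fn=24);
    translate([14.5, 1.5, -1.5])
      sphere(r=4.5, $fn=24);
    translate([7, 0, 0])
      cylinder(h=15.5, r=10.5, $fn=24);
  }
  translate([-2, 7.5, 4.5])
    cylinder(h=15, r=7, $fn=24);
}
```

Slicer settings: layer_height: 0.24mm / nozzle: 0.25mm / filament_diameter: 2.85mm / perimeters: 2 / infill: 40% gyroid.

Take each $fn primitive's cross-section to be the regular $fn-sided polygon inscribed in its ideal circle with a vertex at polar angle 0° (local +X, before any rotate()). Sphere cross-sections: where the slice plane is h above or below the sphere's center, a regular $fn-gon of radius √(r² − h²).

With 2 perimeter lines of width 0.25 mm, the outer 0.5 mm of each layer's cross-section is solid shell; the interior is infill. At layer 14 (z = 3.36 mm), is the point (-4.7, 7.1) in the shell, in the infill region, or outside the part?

At z = 3.36 mm: the r=5.5 sphere contributes a regular 24-gon of circumradius √(5.5²−2.14²) = 5.067; the sphere at (14.5, 1.5) does not reach this height (|z−center|=4.860 > r=4.5); the r=10.5 cylinder at (7, 0) gives a regular 24-gon of circumradius 10.5 (constant along its height); Subtracting the remaining from the first: starting from the r=5.5 sphere, the r=10.5 cylinder at (7, 0) partially overlaps it — only the 69.42 mm² overlap (of its 342.42 mm²) is removed, clipping the outline — 1 connected region; the cylinder at (-2, 7.5) is not intersected at this z (z outside [4.5, 19.5]); After the difference (first − rest): none of the subtracted shapes is present at this height, so the result so far is unchanged — 1 connected region. Overall, the cross-section is a single solid region. The nearest boundary edge runs (-3.58, 3.58)→(-2.53, 4.39); distance from the point to it = 3.47 mm. The point is not inside any of the regions above, so it lies outside the cross-section (3.47 mm from the nearest boundary).

outside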